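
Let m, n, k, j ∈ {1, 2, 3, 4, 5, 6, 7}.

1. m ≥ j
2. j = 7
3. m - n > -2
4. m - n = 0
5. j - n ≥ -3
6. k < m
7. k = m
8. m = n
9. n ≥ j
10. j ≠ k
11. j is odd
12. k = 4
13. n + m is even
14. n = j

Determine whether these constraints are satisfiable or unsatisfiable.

Constraint 12 fixes k = 4 and constraint 2 fixes j = 7. Constraints 7, 8, and 14 give k = m = n = j, so k = j. But 4 ≠ 7 — contradiction.

Unsatisfiable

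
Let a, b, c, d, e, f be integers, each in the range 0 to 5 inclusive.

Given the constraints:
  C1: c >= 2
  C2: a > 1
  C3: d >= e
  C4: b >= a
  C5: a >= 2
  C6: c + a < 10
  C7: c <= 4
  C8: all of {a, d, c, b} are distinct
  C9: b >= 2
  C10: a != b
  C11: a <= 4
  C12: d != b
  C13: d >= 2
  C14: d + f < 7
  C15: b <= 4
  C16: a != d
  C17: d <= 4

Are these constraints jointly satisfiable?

Unsatisfiable

Constraints 1, 5, 7, 9, 11, 13, 15, and 17 confine each of a, d, c, b to the 3 values {2, …, 4}.
Constraint 8 requires all 4 of them to be distinct, but only 3 values are available — impossible by the pigeonhole principle.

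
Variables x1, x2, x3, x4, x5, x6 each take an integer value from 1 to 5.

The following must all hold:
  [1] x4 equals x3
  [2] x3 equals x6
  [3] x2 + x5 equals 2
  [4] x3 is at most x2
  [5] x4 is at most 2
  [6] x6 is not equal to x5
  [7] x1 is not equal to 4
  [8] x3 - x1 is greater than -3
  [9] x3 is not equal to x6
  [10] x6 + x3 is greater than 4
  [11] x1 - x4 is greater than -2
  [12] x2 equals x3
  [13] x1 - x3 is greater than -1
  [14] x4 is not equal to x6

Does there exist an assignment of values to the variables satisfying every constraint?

From constraints 1 and 2, x4 = x3 = x6, so x4 = x6. But constraint 14 says x4 ≠ x6. Contradiction.

Unsatisfiable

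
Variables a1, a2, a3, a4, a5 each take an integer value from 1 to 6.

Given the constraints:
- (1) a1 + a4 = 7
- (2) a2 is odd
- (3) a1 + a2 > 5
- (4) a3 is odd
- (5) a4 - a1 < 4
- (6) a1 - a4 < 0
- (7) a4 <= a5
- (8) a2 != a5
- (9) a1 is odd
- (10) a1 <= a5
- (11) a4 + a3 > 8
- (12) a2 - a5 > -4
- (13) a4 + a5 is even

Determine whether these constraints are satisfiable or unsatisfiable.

Satisfiable

One satisfying assignment is a1 = 3, a2 = 3, a3 = 5, a4 = 4, a5 = 6.
For the less obvious constraints — constraint 1: a1 + a4 = 7; constraint 3: a1 + a2 = 6; constraint 5: a4 - a1 = 1 — and the others hold by inspection.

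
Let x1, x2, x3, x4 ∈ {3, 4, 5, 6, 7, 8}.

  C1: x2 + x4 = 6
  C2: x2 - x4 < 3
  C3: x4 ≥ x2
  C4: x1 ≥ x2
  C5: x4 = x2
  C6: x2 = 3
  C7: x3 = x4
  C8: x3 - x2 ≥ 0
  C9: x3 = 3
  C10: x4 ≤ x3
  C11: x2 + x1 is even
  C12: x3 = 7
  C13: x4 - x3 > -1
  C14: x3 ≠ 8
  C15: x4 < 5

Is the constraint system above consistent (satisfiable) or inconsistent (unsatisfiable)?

Constraint 12 fixes x3 = 7 and constraint 6 fixes x2 = 3. Constraints 5 and 7 give x3 = x4 = x2, so x3 = x2. But 7 ≠ 3 — contradiction.

Unsatisfiable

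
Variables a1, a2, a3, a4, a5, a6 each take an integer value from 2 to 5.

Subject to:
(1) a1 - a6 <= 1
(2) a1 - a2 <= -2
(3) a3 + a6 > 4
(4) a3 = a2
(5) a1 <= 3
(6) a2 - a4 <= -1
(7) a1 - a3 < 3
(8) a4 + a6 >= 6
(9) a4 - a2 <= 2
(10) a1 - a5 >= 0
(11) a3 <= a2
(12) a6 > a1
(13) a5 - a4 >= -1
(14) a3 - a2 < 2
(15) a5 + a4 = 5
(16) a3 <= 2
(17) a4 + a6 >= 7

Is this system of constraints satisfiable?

Constraints 2, 6, 10, and 13 give a2 − a1 ≥ 2, a1 − a5 ≥ 0, a5 − a4 ≥ -1, a4 − a2 ≥ 1.
Adding all 4 inequalities: the left sides telescope to 0, and the right sides sum to 2 + 0 + (-1) + 1 = 2. So 0 ≥ 2, which is false.

Unsatisfiable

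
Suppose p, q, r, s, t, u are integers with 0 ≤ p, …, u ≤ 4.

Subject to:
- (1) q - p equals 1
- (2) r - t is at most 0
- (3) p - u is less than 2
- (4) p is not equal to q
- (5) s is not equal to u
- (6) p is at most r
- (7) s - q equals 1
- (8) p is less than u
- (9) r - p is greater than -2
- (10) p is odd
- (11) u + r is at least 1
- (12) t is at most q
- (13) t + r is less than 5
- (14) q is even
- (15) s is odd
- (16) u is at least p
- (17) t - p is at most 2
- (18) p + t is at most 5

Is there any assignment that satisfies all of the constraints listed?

Satisfiable

One satisfying assignment is p = 1, q = 2, r = 1, s = 3, t = 2, u = 2.
For the less obvious constraints — constraint 1: q - p = 1; constraint 2: r - t = -1; constraint 3: p - u = -1 — and the others hold by inspection.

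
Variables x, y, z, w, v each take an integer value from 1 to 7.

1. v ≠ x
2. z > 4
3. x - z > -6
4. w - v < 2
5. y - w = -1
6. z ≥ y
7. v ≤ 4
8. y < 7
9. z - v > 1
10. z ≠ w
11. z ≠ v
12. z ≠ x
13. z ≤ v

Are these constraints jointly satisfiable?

Unsatisfiable

From constraint 2: z ≥ 5. From constraints 7 and 13: z ≤ v and v ≤ 4, so z ≤ 4. But 4 < 5, so no value of z works.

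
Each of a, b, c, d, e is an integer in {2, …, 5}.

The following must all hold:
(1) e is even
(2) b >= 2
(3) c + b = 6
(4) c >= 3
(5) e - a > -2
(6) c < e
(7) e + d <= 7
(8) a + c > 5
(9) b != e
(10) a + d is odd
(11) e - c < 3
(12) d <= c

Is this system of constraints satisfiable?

The assignment a = 5, b = 3, c = 3, d = 2, e = 4 works:
  constraint 3 holds since c + b = 6.
  constraint 5 holds since e - a = -1.
  constraint 7 holds since e + d = 6.
The rest check out directly.

Satisfiable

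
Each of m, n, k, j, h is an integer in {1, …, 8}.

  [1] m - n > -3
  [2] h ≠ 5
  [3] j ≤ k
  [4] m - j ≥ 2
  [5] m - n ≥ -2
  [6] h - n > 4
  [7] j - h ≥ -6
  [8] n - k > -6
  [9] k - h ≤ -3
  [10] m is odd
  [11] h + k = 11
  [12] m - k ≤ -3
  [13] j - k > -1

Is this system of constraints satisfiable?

Unsatisfiable

Constraints 4, 7, 9, and 12 give k − m ≥ 3, m − j ≥ 2, j − h ≥ -6, h − k ≥ 3.
Adding all 4 inequalities: the left sides telescope to 0, and the right sides sum to 3 + 2 + (-6) + 3 = 2. So 0 ≥ 2, which is false.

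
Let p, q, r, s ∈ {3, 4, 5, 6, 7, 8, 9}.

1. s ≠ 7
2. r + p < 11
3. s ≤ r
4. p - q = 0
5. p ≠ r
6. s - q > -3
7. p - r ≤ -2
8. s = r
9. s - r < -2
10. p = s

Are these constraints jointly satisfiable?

From constraints 8 and 10, p = s = r, so p = r. But constraint 5 says p ≠ r. Contradiction.

Unsatisfiable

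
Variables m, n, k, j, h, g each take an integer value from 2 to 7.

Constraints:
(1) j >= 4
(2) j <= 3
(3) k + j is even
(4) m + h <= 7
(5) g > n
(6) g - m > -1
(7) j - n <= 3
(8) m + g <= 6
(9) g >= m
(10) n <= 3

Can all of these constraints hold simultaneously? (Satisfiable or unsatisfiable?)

Unsatisfiable

From constraint 1: j ≥ 4. From constraint 2: j ≤ 3. But 3 < 4, so no value of j works.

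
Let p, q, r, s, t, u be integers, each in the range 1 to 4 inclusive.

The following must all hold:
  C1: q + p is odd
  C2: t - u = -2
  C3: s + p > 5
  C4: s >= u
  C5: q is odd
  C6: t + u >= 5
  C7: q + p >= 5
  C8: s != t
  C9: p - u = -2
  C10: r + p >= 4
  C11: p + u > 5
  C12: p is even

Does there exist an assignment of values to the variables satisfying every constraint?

Satisfiable

Setting (p, q, r, s, t, u) = (2, 3, 3, 4, 2, 4) satisfies everything: constraint 2: t - u = -2; constraint 3: s + p = 6, and the others follow.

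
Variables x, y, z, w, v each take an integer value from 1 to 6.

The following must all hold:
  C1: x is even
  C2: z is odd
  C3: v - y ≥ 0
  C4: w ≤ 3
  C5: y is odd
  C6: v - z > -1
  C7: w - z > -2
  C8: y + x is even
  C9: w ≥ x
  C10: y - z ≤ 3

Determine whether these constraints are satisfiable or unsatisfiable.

Constraint 5 makes y odd and constraint 1 makes x even, so y + x must be odd. Constraint 8 says y + x is even — contradiction.

Unsatisfiable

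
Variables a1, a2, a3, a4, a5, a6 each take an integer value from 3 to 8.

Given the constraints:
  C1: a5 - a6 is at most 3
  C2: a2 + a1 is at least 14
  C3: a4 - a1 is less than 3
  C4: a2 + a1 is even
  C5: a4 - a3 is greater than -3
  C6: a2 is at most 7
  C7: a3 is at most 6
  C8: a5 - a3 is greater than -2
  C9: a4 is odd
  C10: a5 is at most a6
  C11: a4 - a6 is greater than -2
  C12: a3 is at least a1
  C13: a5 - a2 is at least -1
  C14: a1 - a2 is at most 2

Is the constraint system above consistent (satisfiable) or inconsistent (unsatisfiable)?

Unsatisfiable

From constraint 6: a2 ≤ 7. From constraints 7 and 12: a1 ≤ a3 ≤ 6. Hence a2 + a1 ≤ 13. But constraint 2 requires a2 + a1 ≥ 14, and 14 > 13. Contradiction.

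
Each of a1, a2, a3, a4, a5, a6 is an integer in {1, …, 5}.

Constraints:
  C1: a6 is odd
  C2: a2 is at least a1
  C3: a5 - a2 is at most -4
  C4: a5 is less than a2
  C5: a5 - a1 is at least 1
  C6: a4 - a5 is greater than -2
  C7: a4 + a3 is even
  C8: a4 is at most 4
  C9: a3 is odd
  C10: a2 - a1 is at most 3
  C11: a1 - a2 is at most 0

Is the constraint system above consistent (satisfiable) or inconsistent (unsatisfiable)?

Constraints 3, 5, and 10 give a5 − a1 ≥ 1, a1 − a2 ≥ -3, a2 − a5 ≥ 4.
Adding all 3 inequalities: the left sides telescope to 0, and the right sides sum to 1 + (-3) + 4 = 2. So 0 ≥ 2, which is false.

Unsatisfiable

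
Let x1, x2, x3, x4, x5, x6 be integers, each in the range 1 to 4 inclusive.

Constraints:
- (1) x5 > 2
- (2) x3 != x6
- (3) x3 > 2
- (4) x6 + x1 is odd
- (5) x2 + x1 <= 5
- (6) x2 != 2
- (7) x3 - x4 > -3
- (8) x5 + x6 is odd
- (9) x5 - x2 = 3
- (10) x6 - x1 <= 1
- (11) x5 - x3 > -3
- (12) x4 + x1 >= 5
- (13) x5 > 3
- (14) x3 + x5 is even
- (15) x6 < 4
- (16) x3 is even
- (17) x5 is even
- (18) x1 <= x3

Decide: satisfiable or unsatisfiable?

The assignment x1 = 4, x2 = 1, x3 = 4, x4 = 4, x5 = 4, x6 = 3 works:
  constraint 5 holds since x2 + x1 = 5.
  constraint 7 holds since x3 - x4 = 0.
  constraint 9 holds since x5 - x2 = 3.
The rest check out directly.

Satisfiable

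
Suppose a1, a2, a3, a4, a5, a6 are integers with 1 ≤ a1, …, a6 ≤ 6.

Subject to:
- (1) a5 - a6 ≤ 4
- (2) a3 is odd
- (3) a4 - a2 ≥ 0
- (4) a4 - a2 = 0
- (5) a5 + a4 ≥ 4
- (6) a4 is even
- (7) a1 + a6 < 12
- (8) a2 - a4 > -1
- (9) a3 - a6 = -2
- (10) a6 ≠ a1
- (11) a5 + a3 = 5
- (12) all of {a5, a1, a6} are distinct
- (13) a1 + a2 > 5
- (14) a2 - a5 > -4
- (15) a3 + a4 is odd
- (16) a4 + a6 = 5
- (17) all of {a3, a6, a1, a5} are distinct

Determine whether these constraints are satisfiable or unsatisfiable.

Try a1 = 6, a2 = 2, a3 = 1, a4 = 2, a5 = 4, a6 = 3.
Check constraint 1: a5 - a6 = 1; constraint 3: a4 - a2 = 0. The remaining constraints are straightforward to verify.

Satisfiable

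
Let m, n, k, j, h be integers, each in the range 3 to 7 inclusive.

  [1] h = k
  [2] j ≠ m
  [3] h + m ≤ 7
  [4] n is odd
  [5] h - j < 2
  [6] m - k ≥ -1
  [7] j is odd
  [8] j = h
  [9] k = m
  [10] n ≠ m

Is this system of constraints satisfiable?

Unsatisfiable

From constraints 1, 8, and 9, j = h = k = m, so j = m. But constraint 2 says j ≠ m. Contradiction.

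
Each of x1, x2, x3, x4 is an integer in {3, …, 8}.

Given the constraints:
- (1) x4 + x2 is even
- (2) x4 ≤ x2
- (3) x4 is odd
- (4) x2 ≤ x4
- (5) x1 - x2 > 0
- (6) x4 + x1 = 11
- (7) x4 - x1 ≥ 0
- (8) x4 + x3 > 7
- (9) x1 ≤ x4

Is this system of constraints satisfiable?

Constraints 2, 5, and 7 give x4 ≤ x2, x2 < x1, x1 ≤ x4. Chaining: x4 ≤ x2 < x1 ≤ x4, which forces x4 < x4 — impossible.

Unsatisfiable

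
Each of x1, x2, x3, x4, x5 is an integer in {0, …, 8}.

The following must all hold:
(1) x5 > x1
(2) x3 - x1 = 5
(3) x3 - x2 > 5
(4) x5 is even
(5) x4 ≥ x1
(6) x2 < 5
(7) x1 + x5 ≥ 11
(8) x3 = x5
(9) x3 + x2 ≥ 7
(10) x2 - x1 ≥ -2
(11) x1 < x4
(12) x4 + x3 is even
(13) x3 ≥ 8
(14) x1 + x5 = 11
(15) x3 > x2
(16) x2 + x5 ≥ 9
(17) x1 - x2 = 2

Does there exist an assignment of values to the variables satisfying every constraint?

Setting (x1, x2, x3, x4, x5) = (3, 1, 8, 8, 8) satisfies everything: constraint 2: x3 - x1 = 5; constraint 3: x3 - x2 = 7, and the others follow.

Satisfiable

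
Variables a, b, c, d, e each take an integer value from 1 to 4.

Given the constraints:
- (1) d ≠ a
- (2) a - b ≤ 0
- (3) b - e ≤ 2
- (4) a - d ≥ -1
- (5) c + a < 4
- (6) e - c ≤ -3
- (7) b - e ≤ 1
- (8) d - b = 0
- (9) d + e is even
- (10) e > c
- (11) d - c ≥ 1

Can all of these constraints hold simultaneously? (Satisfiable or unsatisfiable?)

Unsatisfiable

Constraints 2, 3, 4, 6, and 11 give e − b ≥ -2, b − a ≥ 0, a − d ≥ -1, d − c ≥ 1, c − e ≥ 3.
Adding all 5 inequalities: the left sides telescope to 0, and the right sides sum to (-2) + 0 + (-1) + 1 + 3 = 1. So 0 ≥ 1, which is false.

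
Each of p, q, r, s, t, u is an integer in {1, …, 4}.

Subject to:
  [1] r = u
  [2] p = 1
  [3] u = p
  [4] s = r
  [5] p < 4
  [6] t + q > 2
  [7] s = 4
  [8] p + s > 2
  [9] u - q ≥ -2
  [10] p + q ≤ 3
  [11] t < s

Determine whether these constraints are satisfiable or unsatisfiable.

Unsatisfiable

Constraint 7 fixes s = 4 and constraint 2 fixes p = 1. Constraints 1, 3, and 4 give s = r = u = p, so s = p. But 4 ≠ 1 — contradiction.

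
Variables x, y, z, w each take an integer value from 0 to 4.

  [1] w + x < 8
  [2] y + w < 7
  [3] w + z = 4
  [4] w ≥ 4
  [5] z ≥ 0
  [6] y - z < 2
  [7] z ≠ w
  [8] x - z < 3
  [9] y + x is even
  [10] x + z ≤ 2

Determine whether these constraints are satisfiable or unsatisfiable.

Satisfiable

Try x = 1, y = 1, z = 0, w = 4.
Check constraint 1: w + x = 5; constraint 2: y + w = 5. The remaining constraints are straightforward to verify.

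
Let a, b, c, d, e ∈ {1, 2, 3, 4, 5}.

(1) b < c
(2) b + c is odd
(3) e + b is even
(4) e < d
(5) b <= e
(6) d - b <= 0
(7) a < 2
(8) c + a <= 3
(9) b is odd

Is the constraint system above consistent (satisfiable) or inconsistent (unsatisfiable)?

Unsatisfiable

Constraints 4, 5, and 6 give e < d, d ≤ b, b ≤ e. Chaining: e < d ≤ b ≤ e, which forces e < e — impossible.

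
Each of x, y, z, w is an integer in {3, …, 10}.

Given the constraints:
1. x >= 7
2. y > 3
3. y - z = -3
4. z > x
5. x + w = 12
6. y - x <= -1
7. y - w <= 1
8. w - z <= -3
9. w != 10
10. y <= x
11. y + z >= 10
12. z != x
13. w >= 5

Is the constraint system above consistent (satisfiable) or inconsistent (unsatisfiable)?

Try x = 7, y = 5, z = 8, w = 5.
Check constraint 3: y - z = -3; constraint 5: x + w = 12. The remaining constraints are straightforward to verify.

Satisfiable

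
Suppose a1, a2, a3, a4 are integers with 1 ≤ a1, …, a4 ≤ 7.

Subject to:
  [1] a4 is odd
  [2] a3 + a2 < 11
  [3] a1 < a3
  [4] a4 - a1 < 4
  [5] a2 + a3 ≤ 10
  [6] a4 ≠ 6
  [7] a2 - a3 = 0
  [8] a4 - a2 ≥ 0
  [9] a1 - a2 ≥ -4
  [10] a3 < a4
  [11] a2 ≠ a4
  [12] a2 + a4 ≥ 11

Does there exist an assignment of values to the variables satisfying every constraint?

Setting (a1, a2, a3, a4) = (4, 5, 5, 7) satisfies everything: constraint 2: a3 + a2 = 10; constraint 4: a4 - a1 = 3, and the others follow.

Satisfiable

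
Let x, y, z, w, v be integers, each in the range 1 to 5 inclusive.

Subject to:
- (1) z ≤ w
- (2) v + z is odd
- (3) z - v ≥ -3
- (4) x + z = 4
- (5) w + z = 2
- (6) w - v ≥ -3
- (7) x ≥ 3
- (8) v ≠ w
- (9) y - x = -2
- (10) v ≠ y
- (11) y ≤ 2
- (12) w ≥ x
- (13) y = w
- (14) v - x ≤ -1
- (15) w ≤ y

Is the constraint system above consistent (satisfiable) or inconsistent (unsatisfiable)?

From constraints 7 and 12: w ≥ x and x ≥ 3, so w ≥ 3. From constraints 11 and 15: w ≤ y and y ≤ 2, so w ≤ 2. But 2 < 3, so no value of w works.

Unsatisfiable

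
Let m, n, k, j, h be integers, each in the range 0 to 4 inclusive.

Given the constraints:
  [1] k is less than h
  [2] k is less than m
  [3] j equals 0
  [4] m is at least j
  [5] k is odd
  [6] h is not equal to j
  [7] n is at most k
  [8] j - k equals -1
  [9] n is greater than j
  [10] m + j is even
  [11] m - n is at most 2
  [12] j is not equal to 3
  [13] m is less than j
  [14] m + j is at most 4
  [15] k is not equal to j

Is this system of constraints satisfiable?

Unsatisfiable

Constraints 2, 7, 9, and 13 give m < j, j < n, n ≤ k, k < m. Chaining: m < j < n ≤ k < m, which forces m < m — impossible.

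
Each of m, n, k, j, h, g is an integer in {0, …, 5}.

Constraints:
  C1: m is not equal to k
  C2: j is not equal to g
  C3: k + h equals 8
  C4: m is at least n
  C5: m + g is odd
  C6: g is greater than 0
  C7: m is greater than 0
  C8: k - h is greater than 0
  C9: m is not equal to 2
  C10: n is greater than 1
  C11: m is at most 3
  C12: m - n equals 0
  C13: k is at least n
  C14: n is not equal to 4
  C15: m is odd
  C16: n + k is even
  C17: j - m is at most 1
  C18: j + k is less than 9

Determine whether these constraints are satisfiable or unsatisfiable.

Satisfiable

Setting (m, n, k, j, h, g) = (3, 3, 5, 1, 3, 2) satisfies everything: constraint 3: k + h = 8; constraint 8: k - h = 2, and the others follow.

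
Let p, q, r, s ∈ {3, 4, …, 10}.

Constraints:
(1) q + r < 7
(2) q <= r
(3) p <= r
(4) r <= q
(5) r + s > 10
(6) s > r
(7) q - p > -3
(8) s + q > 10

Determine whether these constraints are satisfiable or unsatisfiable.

Satisfiable

Setting (p, q, r, s) = (3, 3, 3, 10) satisfies everything: constraint 1: q + r = 6; constraint 5: r + s = 13, and the others follow.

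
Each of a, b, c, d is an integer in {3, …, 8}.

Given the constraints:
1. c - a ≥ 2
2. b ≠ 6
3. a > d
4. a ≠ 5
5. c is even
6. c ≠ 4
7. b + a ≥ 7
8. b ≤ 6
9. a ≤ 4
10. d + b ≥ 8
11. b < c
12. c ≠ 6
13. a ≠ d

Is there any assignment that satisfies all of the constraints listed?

Take a = 4, b = 5, c = 8, d = 3. Then constraint 1: c - a = 4; constraint 7: b + a = 9; constraint 10: d + b = 8, and every other listed constraint is also met.

Satisfiable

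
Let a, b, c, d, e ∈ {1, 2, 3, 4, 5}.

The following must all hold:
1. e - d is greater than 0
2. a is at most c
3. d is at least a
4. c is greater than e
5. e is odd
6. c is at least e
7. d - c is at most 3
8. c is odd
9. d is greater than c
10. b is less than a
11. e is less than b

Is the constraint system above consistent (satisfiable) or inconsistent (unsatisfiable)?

Unsatisfiable

Constraints 1, 2, 9, 10, and 11 give d < e, e < b, b < a, a ≤ c, c < d. Chaining: d < e < b < a ≤ c < d, which forces d < d — impossible.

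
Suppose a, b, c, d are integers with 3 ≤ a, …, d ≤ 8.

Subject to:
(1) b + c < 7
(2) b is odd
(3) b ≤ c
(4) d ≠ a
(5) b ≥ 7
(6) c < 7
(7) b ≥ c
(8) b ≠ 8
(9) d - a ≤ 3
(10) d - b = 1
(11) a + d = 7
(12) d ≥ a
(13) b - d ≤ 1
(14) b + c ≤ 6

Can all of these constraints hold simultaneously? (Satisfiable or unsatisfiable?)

Unsatisfiable

From constraints 3 and 5: c ≥ b and b ≥ 7, so c ≥ 7. From constraint 6: c ≤ 6. But 6 < 7, so no value of c works.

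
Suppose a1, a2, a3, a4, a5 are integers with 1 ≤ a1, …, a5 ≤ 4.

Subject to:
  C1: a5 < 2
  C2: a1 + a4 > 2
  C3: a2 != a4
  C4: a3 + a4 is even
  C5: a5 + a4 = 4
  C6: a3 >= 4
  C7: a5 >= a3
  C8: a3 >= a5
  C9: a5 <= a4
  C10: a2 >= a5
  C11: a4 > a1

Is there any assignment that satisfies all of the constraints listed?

Unsatisfiable

From constraints 6 and 7: a5 ≥ a3 and a3 ≥ 4, so a5 ≥ 4. From constraint 1: a5 ≤ 1. But 1 < 4, so no value of a5 works.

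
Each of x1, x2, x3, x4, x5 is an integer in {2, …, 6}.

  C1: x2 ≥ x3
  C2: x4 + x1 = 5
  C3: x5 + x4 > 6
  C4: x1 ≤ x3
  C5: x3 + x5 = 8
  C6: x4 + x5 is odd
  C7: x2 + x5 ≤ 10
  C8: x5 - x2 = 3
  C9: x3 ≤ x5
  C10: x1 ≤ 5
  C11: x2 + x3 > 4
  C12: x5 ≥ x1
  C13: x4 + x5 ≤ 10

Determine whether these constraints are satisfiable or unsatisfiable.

Satisfiable

One satisfying assignment is x1 = 2, x2 = 3, x3 = 2, x4 = 3, x5 = 6.
For the less obvious constraints — constraint 2: x4 + x1 = 5; constraint 3: x5 + x4 = 9; constraint 5: x3 + x5 = 8 — and the others hold by inspection.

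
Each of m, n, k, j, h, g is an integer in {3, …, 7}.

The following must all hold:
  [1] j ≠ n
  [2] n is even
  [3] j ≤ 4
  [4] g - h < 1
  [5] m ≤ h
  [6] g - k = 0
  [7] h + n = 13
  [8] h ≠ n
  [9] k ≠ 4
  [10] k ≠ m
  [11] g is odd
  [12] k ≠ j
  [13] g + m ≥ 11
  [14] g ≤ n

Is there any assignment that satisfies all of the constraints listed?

Take m = 7, n = 6, k = 5, j = 4, h = 7, g = 5. Then constraint 4: g - h = -2; constraint 6: g - k = 0; constraint 7: h + n = 13, and every other listed constraint is also met.

Satisfiable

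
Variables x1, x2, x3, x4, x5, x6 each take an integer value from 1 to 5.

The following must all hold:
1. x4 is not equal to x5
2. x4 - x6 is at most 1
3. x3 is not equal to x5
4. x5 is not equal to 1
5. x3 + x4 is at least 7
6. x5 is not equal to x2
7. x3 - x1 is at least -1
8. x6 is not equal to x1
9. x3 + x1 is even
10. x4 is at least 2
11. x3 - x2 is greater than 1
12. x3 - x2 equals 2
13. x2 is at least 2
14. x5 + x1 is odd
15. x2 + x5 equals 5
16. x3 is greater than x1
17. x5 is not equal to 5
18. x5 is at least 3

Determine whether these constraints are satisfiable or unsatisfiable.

The assignment x1 = 2, x2 = 2, x3 = 4, x4 = 5, x5 = 3, x6 = 5 works:
  constraint 2 holds since x4 - x6 = 0.
  constraint 5 holds since x3 + x4 = 9.
The rest check out directly.

Satisfiable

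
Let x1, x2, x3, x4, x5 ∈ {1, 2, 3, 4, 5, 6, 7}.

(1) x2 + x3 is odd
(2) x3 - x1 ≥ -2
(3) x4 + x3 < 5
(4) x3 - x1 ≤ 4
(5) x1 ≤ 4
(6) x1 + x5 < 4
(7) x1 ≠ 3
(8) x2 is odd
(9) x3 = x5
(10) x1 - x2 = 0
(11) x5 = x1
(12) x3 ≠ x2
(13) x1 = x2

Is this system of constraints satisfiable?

From constraints 9, 11, and 13, x3 = x5 = x1 = x2, so x3 = x2. But constraint 12 says x3 ≠ x2. Contradiction.

Unsatisfiable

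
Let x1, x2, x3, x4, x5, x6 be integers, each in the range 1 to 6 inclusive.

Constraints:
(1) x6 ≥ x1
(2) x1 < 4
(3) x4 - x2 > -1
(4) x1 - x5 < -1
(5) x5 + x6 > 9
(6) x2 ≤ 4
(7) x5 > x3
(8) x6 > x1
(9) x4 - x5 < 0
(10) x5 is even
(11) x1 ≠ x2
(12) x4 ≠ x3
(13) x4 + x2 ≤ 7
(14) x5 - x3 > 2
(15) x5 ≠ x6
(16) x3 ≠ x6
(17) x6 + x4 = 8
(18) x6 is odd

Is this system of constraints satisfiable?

One satisfying assignment is x1 = 3, x2 = 1, x3 = 1, x4 = 3, x5 = 6, x6 = 5.
For the less obvious constraints — constraint 3: x4 - x2 = 2; constraint 4: x1 - x5 = -3; constraint 5: x5 + x6 = 11 — and the others hold by inspection.

Satisfiable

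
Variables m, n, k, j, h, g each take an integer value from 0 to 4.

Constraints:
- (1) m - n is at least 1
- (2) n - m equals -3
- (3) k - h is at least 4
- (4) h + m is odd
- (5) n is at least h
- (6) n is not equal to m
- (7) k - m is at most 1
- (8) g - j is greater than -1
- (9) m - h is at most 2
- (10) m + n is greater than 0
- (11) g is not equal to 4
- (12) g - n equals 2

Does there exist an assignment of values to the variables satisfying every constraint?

Unsatisfiable

Constraints 3, 7, and 9 give h − m ≥ -2, m − k ≥ -1, k − h ≥ 4.
Adding all 3 inequalities: the left sides telescope to 0, and the right sides sum to (-2) + (-1) + 4 = 1. So 0 ≥ 1, which is false.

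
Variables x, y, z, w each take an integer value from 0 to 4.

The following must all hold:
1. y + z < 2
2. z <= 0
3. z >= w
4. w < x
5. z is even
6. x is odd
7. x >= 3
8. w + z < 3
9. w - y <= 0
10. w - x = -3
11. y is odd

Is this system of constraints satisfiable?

One satisfying assignment is x = 3, y = 1, z = 0, w = 0.
For the less obvious constraints — constraint 1: y + z = 1; constraint 8: w + z = 0; constraint 9: w - y = -1 — and the others hold by inspection.

Satisfiable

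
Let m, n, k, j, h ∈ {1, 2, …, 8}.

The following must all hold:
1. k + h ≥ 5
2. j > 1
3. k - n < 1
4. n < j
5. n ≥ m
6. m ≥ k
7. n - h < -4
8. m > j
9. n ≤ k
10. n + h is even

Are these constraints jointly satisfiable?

Constraints 4, 5, and 8 give j < m, m ≤ n, n < j. Chaining: j < m ≤ n < j, which forces j < j — impossible.

Unsatisfiable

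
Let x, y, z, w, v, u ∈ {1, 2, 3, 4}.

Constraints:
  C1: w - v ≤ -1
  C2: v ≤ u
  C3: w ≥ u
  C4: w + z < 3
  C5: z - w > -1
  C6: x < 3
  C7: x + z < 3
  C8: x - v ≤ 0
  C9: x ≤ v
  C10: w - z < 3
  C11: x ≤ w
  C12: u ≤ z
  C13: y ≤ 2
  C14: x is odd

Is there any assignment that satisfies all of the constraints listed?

Unsatisfiable

Constraints 1, 2, and 3 give u ≤ w, w < v, v ≤ u. Chaining: u ≤ w < v ≤ u, which forces u < u — impossible.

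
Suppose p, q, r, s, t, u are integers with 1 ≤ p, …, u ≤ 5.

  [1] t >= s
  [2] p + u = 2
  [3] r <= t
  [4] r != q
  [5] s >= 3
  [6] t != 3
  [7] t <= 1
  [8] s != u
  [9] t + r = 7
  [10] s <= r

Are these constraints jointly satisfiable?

Unsatisfiable

From constraints 5 and 10: r ≥ s and s ≥ 3, so r ≥ 3. From constraints 3 and 7: r ≤ t and t ≤ 1, so r ≤ 1. But 1 < 3, so no value of r works.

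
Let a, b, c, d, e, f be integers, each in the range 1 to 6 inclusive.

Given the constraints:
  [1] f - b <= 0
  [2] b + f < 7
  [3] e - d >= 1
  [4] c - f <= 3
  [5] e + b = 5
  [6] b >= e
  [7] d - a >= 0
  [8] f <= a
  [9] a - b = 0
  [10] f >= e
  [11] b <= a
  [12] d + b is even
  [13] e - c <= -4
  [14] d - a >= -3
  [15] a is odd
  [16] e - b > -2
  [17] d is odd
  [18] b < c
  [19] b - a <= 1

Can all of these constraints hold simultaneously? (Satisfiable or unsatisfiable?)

Constraints 1, 3, 4, 7, 13, and 19 give c − e ≥ 4, e − d ≥ 1, d − a ≥ 0, a − b ≥ -1, b − f ≥ 0, f − c ≥ -3.
Adding all 6 inequalities: the left sides telescope to 0, and the right sides sum to 4 + 1 + 0 + (-1) + 0 + (-3) = 1. So 0 ≥ 1, which is false.

Unsatisfiable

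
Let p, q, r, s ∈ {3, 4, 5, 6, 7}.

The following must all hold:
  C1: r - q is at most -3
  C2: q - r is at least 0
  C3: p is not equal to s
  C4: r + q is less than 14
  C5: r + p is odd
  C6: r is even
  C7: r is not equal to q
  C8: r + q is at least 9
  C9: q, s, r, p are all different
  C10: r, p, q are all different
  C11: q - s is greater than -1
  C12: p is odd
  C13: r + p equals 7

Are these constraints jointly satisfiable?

Try p = 3, q = 7, r = 4, s = 5.
Check constraint 1: r - q = -3; constraint 2: q - r = 3; constraint 4: r + q = 11. The remaining constraints are straightforward to verify.

Satisfiable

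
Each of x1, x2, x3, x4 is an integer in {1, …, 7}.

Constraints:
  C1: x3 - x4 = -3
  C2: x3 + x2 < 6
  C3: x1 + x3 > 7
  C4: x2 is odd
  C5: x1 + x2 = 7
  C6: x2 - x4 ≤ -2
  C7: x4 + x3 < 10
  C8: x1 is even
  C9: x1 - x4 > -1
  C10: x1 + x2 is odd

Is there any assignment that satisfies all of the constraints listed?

One satisfying assignment is x1 = 6, x2 = 1, x3 = 3, x4 = 6.
For the less obvious constraints — constraint 1: x3 - x4 = -3; constraint 2: x3 + x2 = 4; constraint 3: x1 + x3 = 9 — and the others hold by inspection.

Satisfiable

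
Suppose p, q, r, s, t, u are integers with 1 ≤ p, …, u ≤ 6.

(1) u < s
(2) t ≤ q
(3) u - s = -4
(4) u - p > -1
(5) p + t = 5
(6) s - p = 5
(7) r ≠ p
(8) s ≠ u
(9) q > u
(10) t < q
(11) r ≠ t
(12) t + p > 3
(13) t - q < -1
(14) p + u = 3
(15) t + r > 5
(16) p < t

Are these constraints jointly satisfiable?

Try p = 1, q = 6, r = 3, s = 6, t = 4, u = 2.
Check constraint 3: u - s = -4; constraint 4: u - p = 1; constraint 5: p + t = 5. The remaining constraints are straightforward to verify.

Satisfiable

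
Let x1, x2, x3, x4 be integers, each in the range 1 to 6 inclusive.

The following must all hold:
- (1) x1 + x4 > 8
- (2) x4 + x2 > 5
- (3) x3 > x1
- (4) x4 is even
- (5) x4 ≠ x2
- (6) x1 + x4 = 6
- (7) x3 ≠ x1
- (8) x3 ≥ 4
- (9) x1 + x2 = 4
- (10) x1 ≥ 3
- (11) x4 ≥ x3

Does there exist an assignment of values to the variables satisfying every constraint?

Unsatisfiable

From constraint 10: x1 ≥ 3. From constraints 8 and 11: x4 ≥ x3 ≥ 4. Hence x1 + x4 ≥ 7. But constraint 6 requires x1 + x4 = 6, and 6 < 7. Contradiction.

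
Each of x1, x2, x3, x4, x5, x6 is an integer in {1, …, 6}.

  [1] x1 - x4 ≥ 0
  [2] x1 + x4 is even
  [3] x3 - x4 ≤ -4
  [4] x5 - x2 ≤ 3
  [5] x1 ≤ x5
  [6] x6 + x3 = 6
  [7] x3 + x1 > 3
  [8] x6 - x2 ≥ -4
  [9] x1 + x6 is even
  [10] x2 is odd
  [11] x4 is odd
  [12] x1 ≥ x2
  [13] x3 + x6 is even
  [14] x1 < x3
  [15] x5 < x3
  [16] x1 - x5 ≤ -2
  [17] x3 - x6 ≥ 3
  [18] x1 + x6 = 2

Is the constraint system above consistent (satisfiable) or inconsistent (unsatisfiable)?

Constraints 1, 3, 4, 8, 16, and 17 give x3 − x6 ≥ 3, x6 − x2 ≥ -4, x2 − x5 ≥ -3, x5 − x1 ≥ 2, x1 − x4 ≥ 0, x4 − x3 ≥ 4.
Adding all 6 inequalities: the left sides telescope to 0, and the right sides sum to 3 + (-4) + (-3) + 2 + 0 + 4 = 2. So 0 ≥ 2, which is false.

Unsatisfiable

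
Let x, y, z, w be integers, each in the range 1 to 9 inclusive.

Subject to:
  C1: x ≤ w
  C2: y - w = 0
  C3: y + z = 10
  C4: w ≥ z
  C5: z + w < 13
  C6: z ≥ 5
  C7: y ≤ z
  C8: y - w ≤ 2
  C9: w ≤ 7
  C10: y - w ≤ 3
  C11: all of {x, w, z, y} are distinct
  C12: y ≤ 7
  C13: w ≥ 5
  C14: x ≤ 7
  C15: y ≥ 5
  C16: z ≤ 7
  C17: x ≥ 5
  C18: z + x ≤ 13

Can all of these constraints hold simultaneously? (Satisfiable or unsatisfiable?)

Constraints 6, 9, 12, 13, 14, 15, 16, and 17 confine each of x, w, z, y to the 3 values {5, …, 7}.
Constraint 11 requires all 4 of them to be distinct, but only 3 values are available — impossible by the pigeonhole principle.

Unsatisfiable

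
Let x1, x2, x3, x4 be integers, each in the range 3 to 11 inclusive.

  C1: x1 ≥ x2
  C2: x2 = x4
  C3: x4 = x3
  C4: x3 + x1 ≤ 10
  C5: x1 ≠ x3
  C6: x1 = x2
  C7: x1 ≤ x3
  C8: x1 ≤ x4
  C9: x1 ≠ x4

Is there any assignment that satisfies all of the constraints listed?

Unsatisfiable

From constraints 2, 3, and 6, x1 = x2 = x4 = x3, so x1 = x3. But constraint 5 says x1 ≠ x3. Contradiction.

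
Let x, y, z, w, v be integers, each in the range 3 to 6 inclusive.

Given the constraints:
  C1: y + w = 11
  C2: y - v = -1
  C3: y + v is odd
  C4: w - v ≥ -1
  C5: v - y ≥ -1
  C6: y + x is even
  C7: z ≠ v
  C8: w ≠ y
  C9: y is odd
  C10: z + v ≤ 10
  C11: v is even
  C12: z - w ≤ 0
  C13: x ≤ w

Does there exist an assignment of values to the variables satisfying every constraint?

Satisfiable

Try x = 5, y = 5, z = 3, w = 6, v = 6.
Check constraint 1: y + w = 11; constraint 2: y - v = -1. The remaining constraints are straightforward to verify.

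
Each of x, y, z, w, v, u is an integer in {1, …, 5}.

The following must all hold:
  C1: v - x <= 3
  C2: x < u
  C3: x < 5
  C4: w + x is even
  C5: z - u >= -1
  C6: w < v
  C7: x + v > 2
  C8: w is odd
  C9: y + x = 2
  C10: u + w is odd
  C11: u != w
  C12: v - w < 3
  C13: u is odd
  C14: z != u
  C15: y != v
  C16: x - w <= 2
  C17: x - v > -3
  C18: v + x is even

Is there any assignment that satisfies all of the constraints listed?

Unsatisfiable

Constraint 13 makes u odd and constraint 8 makes w odd, so u + w must be even. Constraint 10 says u + w is odd — contradiction.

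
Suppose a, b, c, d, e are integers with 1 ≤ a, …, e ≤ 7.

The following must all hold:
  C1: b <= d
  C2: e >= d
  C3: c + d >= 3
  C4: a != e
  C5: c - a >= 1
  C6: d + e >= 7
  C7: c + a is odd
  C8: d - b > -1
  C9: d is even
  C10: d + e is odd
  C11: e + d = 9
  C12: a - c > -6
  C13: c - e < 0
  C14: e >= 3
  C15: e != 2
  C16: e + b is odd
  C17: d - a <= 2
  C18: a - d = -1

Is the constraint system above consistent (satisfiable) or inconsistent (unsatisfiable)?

Setting (a, b, c, d, e) = (1, 2, 4, 2, 7) satisfies everything: constraint 3: c + d = 6; constraint 5: c - a = 3, and the others follow.

Satisfiable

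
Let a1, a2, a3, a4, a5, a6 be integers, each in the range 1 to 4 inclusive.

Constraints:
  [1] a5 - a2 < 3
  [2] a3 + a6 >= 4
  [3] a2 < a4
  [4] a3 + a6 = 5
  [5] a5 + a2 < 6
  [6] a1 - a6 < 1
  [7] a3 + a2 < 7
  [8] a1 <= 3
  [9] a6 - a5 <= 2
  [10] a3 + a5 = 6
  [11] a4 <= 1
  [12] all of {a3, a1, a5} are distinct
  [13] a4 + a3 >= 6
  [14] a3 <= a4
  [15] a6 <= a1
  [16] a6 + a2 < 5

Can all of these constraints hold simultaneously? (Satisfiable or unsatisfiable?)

From constraints 11 and 14: a3 ≤ a4 ≤ 1. From constraints 8 and 15: a6 ≤ a1 ≤ 3. Hence a3 + a6 ≤ 4. But constraint 4 requires a3 + a6 = 5, and 5 > 4. Contradiction.

Unsatisfiable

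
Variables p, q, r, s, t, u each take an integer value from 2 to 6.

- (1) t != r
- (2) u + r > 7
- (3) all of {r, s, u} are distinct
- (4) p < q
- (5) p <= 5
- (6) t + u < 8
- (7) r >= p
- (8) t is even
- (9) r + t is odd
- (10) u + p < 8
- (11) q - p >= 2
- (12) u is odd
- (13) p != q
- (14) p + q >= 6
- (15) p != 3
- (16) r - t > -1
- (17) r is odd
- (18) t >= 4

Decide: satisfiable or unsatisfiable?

Satisfiable

Setting (p, q, r, s, t, u) = (2, 4, 5, 4, 4, 3) satisfies everything: constraint 2: u + r = 8; constraint 6: t + u = 7, and the others follow.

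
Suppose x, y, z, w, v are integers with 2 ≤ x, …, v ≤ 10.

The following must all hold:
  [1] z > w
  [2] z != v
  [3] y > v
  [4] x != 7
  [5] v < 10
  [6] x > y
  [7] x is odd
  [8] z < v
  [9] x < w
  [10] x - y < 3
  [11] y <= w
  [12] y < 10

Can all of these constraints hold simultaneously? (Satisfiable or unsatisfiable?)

Unsatisfiable

Constraints 1, 3, 6, 8, and 9 give y < x, x < w, w < z, z < v, v < y. Chaining: y < x < w < z < v < y, which forces y < y — impossible.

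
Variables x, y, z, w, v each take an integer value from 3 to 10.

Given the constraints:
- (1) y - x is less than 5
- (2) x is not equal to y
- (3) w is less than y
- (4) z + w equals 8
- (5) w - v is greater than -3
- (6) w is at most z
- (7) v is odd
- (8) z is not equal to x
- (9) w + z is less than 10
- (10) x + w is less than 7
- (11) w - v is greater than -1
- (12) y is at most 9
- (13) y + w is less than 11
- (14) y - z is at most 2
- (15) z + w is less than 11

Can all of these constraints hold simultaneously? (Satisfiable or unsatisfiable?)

Try x = 3, y = 5, z = 5, w = 3, v = 3.
Check constraint 1: y - x = 2; constraint 4: z + w = 8. The remaining constraints are straightforward to verify.

Satisfiable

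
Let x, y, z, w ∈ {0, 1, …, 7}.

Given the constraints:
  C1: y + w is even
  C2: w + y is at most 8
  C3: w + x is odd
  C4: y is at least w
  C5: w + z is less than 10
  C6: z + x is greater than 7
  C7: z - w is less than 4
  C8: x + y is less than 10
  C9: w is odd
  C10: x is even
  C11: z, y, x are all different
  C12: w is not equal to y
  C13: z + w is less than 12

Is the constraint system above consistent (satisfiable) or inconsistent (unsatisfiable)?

The assignment x = 2, y = 5, z = 6, w = 3 works:
  constraint 2 holds since w + y = 8.
  constraint 5 holds since w + z = 9.
The rest check out directly.

Satisfiable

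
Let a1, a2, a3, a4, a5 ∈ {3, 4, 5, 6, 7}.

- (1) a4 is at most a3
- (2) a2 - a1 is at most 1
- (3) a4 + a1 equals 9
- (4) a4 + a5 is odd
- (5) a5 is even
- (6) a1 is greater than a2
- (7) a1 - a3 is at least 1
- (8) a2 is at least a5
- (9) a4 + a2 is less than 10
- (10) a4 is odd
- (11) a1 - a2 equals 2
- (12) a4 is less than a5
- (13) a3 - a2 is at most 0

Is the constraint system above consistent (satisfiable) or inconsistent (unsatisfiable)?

The assignment a1 = 6, a2 = 4, a3 = 4, a4 = 3, a5 = 4 works:
  constraint 2 holds since a2 - a1 = -2.
  constraint 3 holds since a4 + a1 = 9.
The rest check out directly.

Satisfiable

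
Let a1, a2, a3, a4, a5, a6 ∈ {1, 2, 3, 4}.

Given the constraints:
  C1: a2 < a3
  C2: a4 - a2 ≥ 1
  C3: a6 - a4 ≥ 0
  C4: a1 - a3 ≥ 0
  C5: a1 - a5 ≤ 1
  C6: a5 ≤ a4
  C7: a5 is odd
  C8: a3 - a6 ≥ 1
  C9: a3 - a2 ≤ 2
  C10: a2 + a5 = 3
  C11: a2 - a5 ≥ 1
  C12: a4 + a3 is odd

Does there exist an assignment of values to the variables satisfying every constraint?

Constraints 2, 3, 4, 5, 8, and 11 give a2 − a5 ≥ 1, a5 − a1 ≥ -1, a1 − a3 ≥ 0, a3 − a6 ≥ 1, a6 − a4 ≥ 0, a4 − a2 ≥ 1.
Adding all 6 inequalities: the left sides telescope to 0, and the right sides sum to 1 + (-1) + 0 + 1 + 0 + 1 = 2. So 0 ≥ 2, which is false.

Unsatisfiable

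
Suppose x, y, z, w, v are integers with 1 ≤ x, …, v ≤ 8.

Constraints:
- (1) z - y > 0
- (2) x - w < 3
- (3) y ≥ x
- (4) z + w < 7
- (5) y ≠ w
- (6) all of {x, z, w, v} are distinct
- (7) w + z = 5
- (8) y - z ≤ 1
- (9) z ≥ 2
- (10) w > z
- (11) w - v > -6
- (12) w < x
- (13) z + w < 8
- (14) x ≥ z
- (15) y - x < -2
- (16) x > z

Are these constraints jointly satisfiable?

Unsatisfiable

Constraints 1, 3, 10, and 12 give x ≤ y, y < z, z < w, w < x. Chaining: x ≤ y < z < w < x, which forces x < x — impossible.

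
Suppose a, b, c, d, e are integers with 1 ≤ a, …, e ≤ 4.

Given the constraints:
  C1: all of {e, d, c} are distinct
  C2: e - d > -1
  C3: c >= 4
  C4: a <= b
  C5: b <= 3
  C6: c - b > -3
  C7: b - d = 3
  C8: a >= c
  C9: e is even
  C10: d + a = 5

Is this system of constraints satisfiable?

From constraints 3 and 8: a ≥ c and c ≥ 4, so a ≥ 4. From constraints 4 and 5: a ≤ b and b ≤ 3, so a ≤ 3. But 3 < 4, so no value of a works.

Unsatisfiable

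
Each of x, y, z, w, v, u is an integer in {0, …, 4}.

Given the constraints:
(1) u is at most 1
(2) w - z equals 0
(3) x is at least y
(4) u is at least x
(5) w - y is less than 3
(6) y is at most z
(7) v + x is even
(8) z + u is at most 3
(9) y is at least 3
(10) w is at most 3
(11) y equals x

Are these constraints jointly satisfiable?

From constraints 3 and 9: x ≥ y and y ≥ 3, so x ≥ 3. From constraints 1 and 4: x ≤ u and u ≤ 1, so x ≤ 1. But 1 < 3, so no value of x works.

Unsatisfiable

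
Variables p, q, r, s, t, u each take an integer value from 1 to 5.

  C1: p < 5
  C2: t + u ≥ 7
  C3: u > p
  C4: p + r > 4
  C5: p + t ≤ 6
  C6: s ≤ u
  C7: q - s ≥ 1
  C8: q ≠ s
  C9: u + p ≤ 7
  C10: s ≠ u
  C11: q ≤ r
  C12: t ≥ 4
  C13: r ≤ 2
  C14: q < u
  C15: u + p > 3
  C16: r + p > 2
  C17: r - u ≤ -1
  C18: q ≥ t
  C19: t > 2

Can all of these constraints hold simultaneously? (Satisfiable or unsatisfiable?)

From constraints 12 and 18: q ≥ t and t ≥ 4, so q ≥ 4. From constraints 11 and 13: q ≤ r and r ≤ 2, so q ≤ 2. But 2 < 4, so no value of q works.

Unsatisfiable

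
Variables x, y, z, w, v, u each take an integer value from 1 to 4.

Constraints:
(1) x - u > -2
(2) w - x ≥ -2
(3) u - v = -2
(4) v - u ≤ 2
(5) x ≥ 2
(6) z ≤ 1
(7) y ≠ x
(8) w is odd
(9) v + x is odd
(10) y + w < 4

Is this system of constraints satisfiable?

Setting (x, y, z, w, v, u) = (3, 2, 1, 1, 4, 2) satisfies everything: constraint 1: x - u = 1; constraint 2: w - x = -2, and the others follow.

Satisfiable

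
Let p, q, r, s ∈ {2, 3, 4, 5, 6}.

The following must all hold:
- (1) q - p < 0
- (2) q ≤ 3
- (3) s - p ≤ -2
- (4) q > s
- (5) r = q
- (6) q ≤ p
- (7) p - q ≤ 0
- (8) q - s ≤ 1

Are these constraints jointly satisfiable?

Unsatisfiable

Constraints 3, 7, and 8 give s − q ≥ -1, q − p ≥ 0, p − s ≥ 2.
Adding all 3 inequalities: the left sides telescope to 0, and the right sides sum to (-1) + 0 + 2 = 1. So 0 ≥ 1, which is false.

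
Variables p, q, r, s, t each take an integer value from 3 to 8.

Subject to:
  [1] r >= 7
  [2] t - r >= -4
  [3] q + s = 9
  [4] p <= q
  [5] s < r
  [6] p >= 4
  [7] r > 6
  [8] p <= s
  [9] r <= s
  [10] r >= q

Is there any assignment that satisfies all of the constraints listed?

Unsatisfiable

From constraints 4 and 6: q ≥ p ≥ 4. From constraints 1 and 9: s ≥ r ≥ 7. Hence q + s ≥ 11. But constraint 3 requires q + s = 9, and 9 < 11. Contradiction.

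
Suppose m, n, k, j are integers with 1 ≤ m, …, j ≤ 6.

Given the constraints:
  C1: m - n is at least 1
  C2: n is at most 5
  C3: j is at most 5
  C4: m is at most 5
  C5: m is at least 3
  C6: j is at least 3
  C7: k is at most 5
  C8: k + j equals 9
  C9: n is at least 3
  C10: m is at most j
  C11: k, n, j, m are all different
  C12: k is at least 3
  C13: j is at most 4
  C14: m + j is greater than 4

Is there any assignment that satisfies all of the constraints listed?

Unsatisfiable

Constraints 2, 3, 4, 5, 6, 7, 9, and 12 confine each of k, n, j, m to the 3 values {3, …, 5}.
Constraint 11 requires all 4 of them to be distinct, but only 3 values are available — impossible by the pigeonhole principle.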